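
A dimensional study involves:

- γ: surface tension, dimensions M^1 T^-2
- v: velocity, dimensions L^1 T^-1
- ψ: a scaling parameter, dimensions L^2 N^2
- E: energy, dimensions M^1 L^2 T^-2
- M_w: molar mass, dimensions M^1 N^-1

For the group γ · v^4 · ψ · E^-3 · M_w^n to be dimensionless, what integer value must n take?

2

Balance the M exponent: (1)·n from M_w, plus (1) + 4·(0) + (0) − 3·(1) = -2 from the rest, must sum to zero.
n − 2 = 0, so n = 2.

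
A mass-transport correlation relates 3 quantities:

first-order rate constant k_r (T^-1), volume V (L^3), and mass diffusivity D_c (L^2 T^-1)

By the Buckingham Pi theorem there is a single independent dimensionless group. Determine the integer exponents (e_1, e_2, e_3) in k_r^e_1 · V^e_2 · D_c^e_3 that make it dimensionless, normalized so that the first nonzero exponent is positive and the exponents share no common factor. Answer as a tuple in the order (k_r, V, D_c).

L: e_1·(0) + e_2·(3) + e_3·(2) = 0
T: e_1·(-1) + e_2·(0) + e_3·(-1) = 0
Solving this homogeneous linear system for the smallest-integer solution (first nonzero entry positive) gives (3, 2, -3).

(3, 2, -3)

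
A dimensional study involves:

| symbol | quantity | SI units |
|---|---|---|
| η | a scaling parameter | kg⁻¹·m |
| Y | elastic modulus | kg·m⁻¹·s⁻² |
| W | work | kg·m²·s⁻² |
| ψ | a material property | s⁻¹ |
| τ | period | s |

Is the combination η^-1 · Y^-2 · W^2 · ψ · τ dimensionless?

no

Sum the exponent of each base dimension across the product:
  M: −[η]_M − 2·[Y]_M + 2·[W]_M + [ψ]_M + [τ]_M = −(-1) − 2·(1) + 2·(1) + (0) + (0) = 1
  L: −[η]_L − 2·[Y]_L + 2·[W]_L + [ψ]_L + [τ]_L = −(1) − 2·(-1) + 2·(2) + (0) + (0) = 5
  T: −[η]_T − 2·[Y]_T + 2·[W]_T + [ψ]_T + [τ]_T = −(0) − 2·(-2) + 2·(-2) + (-1) + (1) = 0
Net dimensions [M L⁵] ≠ [1] — not dimensionless.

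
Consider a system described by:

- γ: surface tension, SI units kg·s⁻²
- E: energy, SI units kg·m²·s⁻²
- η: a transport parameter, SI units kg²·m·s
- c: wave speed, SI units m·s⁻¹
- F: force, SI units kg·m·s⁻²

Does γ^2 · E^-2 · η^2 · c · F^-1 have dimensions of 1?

no

Sum the exponent of each base dimension across the product:
  M: 2·[γ]_M − 2·[E]_M + 2·[η]_M + [c]_M − [F]_M = 2·(1) − 2·(1) + 2·(2) + (0) − (1) = 3
  L: 2·[γ]_L − 2·[E]_L + 2·[η]_L + [c]_L − [F]_L = 2·(0) − 2·(2) + 2·(1) + (1) − (1) = -2
  T: 2·[γ]_T − 2·[E]_T + 2·[η]_T + [c]_T − [F]_T = 2·(-2) − 2·(-2) + 2·(1) + (-1) − (-2) = 3
Net dimensions [M³ L⁻² T³] ≠ [1] — not dimensionless.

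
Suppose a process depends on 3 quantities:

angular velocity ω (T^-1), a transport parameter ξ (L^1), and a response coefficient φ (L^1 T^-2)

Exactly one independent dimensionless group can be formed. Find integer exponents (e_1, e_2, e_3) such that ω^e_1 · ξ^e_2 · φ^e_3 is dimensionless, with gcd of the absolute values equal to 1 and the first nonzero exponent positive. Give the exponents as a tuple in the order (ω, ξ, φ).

(2, 1, -1)

L: e_1·(0) + e_2·(1) + e_3·(1) = 0
T: e_1·(-1) + e_2·(0) + e_3·(-2) = 0
Solving this homogeneous linear system for the smallest-integer solution (first nonzero entry positive) gives (2, 1, -1).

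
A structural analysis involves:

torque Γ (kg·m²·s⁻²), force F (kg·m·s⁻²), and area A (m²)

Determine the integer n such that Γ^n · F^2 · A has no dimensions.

Balance the M exponent: (1)·n from Γ, plus 2·(1) + (0) = 2 from the rest, must sum to zero.
n + 2 = 0, so n = -2.

-2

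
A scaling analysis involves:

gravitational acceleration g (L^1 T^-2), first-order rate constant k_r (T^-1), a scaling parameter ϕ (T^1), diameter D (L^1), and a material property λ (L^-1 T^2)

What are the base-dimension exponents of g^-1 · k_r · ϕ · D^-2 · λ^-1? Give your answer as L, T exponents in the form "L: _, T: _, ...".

Collect each base-dimension exponent across the product:
  L: −(1) + (0) + (0) − 2·(1) − (-1) = -2
  T: −(-2) + (-1) + (1) − 2·(0) − (2) = 0
So the dimensions are [L⁻²].

L: -2, T: 0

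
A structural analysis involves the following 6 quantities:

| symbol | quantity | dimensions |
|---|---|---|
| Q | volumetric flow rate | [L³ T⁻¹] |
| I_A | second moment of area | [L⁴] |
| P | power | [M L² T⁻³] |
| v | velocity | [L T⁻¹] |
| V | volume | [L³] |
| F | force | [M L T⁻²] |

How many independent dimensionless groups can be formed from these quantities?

3

There are 6 variables and 3 base dimensions (M, L, T).
The dimension matrix has rank 3.
Independent dimensionless groups: 6 − 3 = 3.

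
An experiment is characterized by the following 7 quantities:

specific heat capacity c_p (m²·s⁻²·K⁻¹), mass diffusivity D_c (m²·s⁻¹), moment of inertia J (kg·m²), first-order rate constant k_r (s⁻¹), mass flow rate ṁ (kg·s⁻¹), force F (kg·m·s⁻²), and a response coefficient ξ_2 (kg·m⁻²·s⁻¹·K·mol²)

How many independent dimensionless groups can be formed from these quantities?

2

There are 7 variables and 5 base dimensions (M, L, T, Θ, N).
The dimension matrix has rank 5.
Independent dimensionless groups: 7 − 5 = 2.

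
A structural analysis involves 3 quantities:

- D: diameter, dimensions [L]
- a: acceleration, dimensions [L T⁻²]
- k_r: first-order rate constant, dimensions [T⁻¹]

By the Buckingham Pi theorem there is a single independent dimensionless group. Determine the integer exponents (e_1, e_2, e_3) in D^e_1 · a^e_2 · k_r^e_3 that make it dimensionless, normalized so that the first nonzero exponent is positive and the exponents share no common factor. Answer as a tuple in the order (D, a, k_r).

L: e_1·(1) + e_2·(1) + e_3·(0) = 0
T: e_1·(0) + e_2·(-2) + e_3·(-1) = 0
Solving this homogeneous linear system for the smallest-integer solution (first nonzero entry positive) gives (1, -1, 2).

(1, -1, 2)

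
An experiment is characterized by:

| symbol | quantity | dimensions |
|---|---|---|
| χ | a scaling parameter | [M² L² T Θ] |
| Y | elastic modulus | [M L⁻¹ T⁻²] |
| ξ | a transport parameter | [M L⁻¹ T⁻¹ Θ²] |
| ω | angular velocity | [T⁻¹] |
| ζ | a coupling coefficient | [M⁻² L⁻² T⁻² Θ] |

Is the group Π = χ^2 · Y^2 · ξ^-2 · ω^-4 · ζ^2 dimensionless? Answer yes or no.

yes

Sum the exponent of each base dimension across the product:
  M: 2·[χ]_M + 2·[Y]_M − 2·[ξ]_M − 4·[ω]_M + 2·[ζ]_M = 2·(2) + 2·(1) − 2·(1) − 4·(0) + 2·(-2) = 0
  L: 2·[χ]_L + 2·[Y]_L − 2·[ξ]_L − 4·[ω]_L + 2·[ζ]_L = 2·(2) + 2·(-1) − 2·(-1) − 4·(0) + 2·(-2) = 0
  T: 2·[χ]_T + 2·[Y]_T − 2·[ξ]_T − 4·[ω]_T + 2·[ζ]_T = 2·(1) + 2·(-2) − 2·(-1) − 4·(-1) + 2·(-2) = 0
  Θ: 2·[χ]_Θ + 2·[Y]_Θ − 2·[ξ]_Θ − 4·[ω]_Θ + 2·[ζ]_Θ = 2·(1) + 2·(0) − 2·(2) − 4·(0) + 2·(1) = 0
All base exponents vanish — dimensionless.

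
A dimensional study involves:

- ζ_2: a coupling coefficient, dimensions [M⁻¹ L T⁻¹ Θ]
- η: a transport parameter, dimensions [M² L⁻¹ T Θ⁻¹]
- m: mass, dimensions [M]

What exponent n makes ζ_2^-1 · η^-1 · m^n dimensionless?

1

Balance the M exponent: (1)·n from m, plus −(-1) − (2) = -1 from the rest, must sum to zero.
n − 1 = 0, so n = 1.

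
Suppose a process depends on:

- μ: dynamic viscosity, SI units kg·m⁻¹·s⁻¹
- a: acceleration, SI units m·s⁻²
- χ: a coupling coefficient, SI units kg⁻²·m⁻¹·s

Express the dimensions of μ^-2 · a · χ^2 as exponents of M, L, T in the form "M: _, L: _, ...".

M: -6, L: 1, T: 2

Collect each base-dimension exponent across the product:
  M: −2·(1) + (0) + 2·(-2) = -6
  L: −2·(-1) + (1) + 2·(-1) = 1
  T: −2·(-1) + (-2) + 2·(1) = 2
So the dimensions are [M⁻⁶ L T²].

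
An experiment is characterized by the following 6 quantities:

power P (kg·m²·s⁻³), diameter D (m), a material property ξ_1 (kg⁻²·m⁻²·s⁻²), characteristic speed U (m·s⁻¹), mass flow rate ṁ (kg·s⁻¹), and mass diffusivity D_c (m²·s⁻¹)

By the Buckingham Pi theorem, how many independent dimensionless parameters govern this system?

3

There are 6 variables and 3 base dimensions (M, L, T).
The dimension matrix has rank 3.
Independent dimensionless groups: 6 − 3 = 3.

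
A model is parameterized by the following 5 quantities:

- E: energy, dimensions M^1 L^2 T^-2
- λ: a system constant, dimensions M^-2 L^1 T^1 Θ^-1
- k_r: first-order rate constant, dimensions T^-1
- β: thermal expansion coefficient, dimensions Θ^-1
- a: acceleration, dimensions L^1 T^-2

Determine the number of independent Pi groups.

There are 5 variables and 4 base dimensions (M, L, T, Θ).
The dimension matrix has rank 4.
Independent dimensionless groups: 5 − 4 = 1.

1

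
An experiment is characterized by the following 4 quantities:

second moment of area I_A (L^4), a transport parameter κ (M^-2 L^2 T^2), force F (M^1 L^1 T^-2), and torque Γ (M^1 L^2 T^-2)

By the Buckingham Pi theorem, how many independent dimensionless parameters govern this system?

1

There are 4 variables and 3 base dimensions (M, L, T).
The dimension matrix has rank 3.
Independent dimensionless groups: 4 − 3 = 1.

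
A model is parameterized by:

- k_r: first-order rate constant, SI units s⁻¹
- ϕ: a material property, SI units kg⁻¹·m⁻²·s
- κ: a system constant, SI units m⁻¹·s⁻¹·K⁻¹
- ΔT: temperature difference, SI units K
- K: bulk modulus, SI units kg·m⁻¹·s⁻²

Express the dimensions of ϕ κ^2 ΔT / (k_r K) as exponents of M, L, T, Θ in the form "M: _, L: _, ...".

M: -2, L: -3, T: 2, Θ: -1

Collect each base-dimension exponent across the product:
  M: −(0) + (-1) + 2·(0) + (0) − (1) = -2
  L: −(0) + (-2) + 2·(-1) + (0) − (-1) = -3
  T: −(-1) + (1) + 2·(-1) + (0) − (-2) = 2
  Θ: −(0) + (0) + 2·(-1) + (1) − (0) = -1
So the dimensions are [M⁻² L⁻³ T² Θ⁻¹].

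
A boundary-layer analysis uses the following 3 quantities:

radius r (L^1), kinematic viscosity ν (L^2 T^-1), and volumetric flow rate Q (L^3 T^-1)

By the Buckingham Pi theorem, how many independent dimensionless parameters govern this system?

1

There are 3 variables and 2 base dimensions (L, T).
The dimension matrix has rank 2.
Independent dimensionless groups: 3 − 2 = 1.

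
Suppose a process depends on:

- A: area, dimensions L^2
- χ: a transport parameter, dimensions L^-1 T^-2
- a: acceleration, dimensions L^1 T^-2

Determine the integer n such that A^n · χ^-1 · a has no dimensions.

Balance the L exponent: (2)·n from A, plus −(-1) + (1) = 2 from the rest, must sum to zero.
2n + 2 = 0, so n = -1.

-1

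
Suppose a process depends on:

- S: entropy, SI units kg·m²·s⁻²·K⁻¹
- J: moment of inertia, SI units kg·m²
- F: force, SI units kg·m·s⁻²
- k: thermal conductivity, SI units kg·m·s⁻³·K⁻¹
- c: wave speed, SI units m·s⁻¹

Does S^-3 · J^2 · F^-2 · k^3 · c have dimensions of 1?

yes

Sum the exponent of each base dimension across the product:
  M: −3·[S]_M + 2·[J]_M − 2·[F]_M + 3·[k]_M + [c]_M = −3·(1) + 2·(1) − 2·(1) + 3·(1) + (0) = 0
  L: −3·[S]_L + 2·[J]_L − 2·[F]_L + 3·[k]_L + [c]_L = −3·(2) + 2·(2) − 2·(1) + 3·(1) + (1) = 0
  T: −3·[S]_T + 2·[J]_T − 2·[F]_T + 3·[k]_T + [c]_T = −3·(-2) + 2·(0) − 2·(-2) + 3·(-3) + (-1) = 0
  Θ: −3·[S]_Θ + 2·[J]_Θ − 2·[F]_Θ + 3·[k]_Θ + [c]_Θ = −3·(-1) + 2·(0) − 2·(0) + 3·(-1) + (0) = 0
All base exponents vanish — dimensionless.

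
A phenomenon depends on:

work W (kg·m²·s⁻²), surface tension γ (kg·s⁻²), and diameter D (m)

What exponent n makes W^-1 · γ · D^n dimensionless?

Balance the L exponent: (1)·n from D, plus −(2) + (0) = -2 from the rest, must sum to zero.
n − 2 = 0, so n = 2.

2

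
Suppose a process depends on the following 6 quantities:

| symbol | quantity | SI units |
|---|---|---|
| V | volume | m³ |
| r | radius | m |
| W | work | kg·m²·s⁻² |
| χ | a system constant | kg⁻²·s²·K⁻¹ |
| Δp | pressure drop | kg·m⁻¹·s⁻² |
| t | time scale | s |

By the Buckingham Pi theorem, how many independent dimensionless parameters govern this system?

2

There are 6 variables and 4 base dimensions (M, L, T, Θ).
The dimension matrix has rank 4.
Independent dimensionless groups: 6 − 4 = 2.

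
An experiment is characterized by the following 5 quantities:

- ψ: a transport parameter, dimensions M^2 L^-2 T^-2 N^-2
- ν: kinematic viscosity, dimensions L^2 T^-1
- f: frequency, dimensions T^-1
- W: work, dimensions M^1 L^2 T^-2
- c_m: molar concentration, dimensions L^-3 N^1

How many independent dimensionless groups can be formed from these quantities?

There are 5 variables and 4 base dimensions (M, L, T, N).
The dimension matrix has rank 4.
Independent dimensionless groups: 5 − 4 = 1.

1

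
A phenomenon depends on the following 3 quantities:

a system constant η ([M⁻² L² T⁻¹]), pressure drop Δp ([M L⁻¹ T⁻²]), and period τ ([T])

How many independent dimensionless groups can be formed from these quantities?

1

There are 3 variables and 3 base dimensions (M, L, T).
The dimension matrix has rank 2 (less than 3: the dimension vectors are linearly dependent).
Independent dimensionless groups: 3 − 2 = 1.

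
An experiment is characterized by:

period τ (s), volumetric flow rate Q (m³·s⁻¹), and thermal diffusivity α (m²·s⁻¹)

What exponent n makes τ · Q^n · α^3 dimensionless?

Balance the L exponent: (3)·n from Q, plus (0) + 3·(2) = 6 from the rest, must sum to zero.
3n + 6 = 0, so n = -2.

-2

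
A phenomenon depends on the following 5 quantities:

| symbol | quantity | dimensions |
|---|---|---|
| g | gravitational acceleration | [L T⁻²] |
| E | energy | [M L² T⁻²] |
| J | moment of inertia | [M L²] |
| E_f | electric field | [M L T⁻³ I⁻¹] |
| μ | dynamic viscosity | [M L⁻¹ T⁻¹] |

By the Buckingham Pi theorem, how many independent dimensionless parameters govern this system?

There are 5 variables and 4 base dimensions (M, L, T, I).
The dimension matrix has rank 4.
Independent dimensionless groups: 5 − 4 = 1.

1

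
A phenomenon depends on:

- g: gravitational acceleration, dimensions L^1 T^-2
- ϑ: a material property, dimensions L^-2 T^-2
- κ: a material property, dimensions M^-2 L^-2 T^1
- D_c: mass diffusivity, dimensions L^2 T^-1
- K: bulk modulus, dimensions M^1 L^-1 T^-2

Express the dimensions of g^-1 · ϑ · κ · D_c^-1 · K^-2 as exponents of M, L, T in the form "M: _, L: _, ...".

M: -4, L: -5, T: 6

Collect each base-dimension exponent across the product:
  M: −(0) + (0) + (-2) − (0) − 2·(1) = -4
  L: −(1) + (-2) + (-2) − (2) − 2·(-1) = -5
  T: −(-2) + (-2) + (1) − (-1) − 2·(-2) = 6
So the dimensions are [M⁻⁴ L⁻⁵ T⁶].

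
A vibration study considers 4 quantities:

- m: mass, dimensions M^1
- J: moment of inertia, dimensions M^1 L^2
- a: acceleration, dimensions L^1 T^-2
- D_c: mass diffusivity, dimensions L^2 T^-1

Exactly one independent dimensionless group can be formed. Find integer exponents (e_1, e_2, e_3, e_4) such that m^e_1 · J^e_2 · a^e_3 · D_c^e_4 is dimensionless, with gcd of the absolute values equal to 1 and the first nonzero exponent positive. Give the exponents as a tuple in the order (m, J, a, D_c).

M: e_1·(1) + e_2·(1) + e_3·(0) + e_4·(0) = 0
L: e_1·(0) + e_2·(2) + e_3·(1) + e_4·(2) = 0
T: e_1·(0) + e_2·(0) + e_3·(-2) + e_4·(-1) = 0
Solving this homogeneous linear system for the smallest-integer solution (first nonzero entry positive) gives (3, -3, -2, 4).

(3, -3, -2, 4)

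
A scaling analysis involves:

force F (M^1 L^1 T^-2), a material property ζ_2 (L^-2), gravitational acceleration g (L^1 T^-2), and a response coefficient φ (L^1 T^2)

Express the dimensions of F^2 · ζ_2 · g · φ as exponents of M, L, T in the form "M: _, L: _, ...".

M: 2, L: 2, T: -4

Collect each base-dimension exponent across the product:
  M: 2·(1) + (0) + (0) + (0) = 2
  L: 2·(1) + (-2) + (1) + (1) = 2
  T: 2·(-2) + (0) + (-2) + (2) = -4
So the dimensions are [M² L² T⁻⁴].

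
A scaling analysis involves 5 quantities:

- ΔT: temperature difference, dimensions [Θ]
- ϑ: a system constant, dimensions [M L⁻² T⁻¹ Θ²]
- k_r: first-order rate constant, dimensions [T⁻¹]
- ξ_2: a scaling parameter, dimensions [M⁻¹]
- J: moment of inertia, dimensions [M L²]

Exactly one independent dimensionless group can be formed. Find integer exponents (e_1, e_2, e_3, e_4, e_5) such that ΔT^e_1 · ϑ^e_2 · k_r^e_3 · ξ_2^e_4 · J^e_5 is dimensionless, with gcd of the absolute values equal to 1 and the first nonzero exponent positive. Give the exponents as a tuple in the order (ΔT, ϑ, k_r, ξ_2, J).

M: e_1·(0) + e_2·(1) + e_3·(0) + e_4·(-1) + e_5·(1) = 0
L: e_1·(0) + e_2·(-2) + e_3·(0) + e_4·(0) + e_5·(2) = 0
T: e_1·(0) + e_2·(-1) + e_3·(-1) + e_4·(0) + e_5·(0) = 0
Θ: e_1·(1) + e_2·(2) + e_3·(0) + e_4·(0) + e_5·(0) = 0
Solving this homogeneous linear system for the smallest-integer solution (first nonzero entry positive) gives (2, -1, 1, -2, -1).

(2, -1, 1, -2, -1)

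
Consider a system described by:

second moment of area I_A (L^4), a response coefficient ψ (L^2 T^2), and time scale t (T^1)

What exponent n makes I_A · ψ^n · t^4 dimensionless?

-2

Balance the L exponent: (2)·n from ψ, plus (4) + 4·(0) = 4 from the rest, must sum to zero.
2n + 4 = 0, so n = -2.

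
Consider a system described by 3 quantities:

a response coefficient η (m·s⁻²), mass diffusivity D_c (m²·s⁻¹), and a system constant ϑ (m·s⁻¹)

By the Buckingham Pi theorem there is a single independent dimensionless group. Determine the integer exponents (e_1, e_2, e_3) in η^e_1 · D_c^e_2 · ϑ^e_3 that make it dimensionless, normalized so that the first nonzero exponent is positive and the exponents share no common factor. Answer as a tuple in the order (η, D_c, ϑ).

(1, 1, -3)

L: e_1·(1) + e_2·(2) + e_3·(1) = 0
T: e_1·(-2) + e_2·(-1) + e_3·(-1) = 0
Solving this homogeneous linear system for the smallest-integer solution (first nonzero entry positive) gives (1, 1, -3).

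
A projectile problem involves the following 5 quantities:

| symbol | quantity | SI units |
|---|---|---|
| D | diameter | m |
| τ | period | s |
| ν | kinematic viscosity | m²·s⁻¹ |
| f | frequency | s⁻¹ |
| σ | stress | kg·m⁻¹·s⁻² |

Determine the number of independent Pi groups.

There are 5 variables and 3 base dimensions (M, L, T).
The dimension matrix has rank 3.
Independent dimensionless groups: 5 − 3 = 2.

2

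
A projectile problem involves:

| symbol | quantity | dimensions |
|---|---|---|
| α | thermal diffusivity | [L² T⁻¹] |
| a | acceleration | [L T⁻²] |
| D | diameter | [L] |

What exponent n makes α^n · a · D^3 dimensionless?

-2

Balance the L exponent: (2)·n from α, plus (1) + 3·(1) = 4 from the rest, must sum to zero.
2n + 4 = 0, so n = -2.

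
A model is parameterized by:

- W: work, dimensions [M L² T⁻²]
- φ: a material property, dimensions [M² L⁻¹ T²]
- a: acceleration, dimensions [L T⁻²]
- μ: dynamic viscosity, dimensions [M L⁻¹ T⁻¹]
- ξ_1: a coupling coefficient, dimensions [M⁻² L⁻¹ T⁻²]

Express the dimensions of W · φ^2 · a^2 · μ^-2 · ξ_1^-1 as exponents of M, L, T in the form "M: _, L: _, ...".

M: 5, L: 5, T: 2

Collect each base-dimension exponent across the product:
  M: (1) + 2·(2) + 2·(0) − 2·(1) − (-2) = 5
  L: (2) + 2·(-1) + 2·(1) − 2·(-1) − (-1) = 5
  T: (-2) + 2·(2) + 2·(-2) − 2·(-1) − (-2) = 2
So the dimensions are [M⁵ L⁵ T²].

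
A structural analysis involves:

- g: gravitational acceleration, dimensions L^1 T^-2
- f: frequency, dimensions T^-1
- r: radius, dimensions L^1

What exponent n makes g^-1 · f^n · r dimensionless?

Balance the T exponent: (-1)·n from f, plus −(-2) + (0) = 2 from the rest, must sum to zero.
−n + 2 = 0, so n = 2.

2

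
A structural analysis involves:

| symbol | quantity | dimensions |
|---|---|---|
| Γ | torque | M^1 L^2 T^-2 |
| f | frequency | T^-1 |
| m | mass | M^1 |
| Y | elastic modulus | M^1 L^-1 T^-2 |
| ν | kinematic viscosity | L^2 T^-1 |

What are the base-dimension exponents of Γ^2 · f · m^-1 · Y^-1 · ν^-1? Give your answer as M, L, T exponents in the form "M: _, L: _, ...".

M: 0, L: 3, T: -2

Collect each base-dimension exponent across the product:
  M: 2·(1) + (0) − (1) − (1) − (0) = 0
  L: 2·(2) + (0) − (0) − (-1) − (2) = 3
  T: 2·(-2) + (-1) − (0) − (-2) − (-1) = -2
So the dimensions are [L³ T⁻²].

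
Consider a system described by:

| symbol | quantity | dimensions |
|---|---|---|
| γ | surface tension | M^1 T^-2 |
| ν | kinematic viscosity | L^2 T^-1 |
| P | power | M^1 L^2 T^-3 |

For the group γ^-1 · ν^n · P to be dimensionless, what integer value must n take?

Balance the L exponent: (2)·n from ν, plus −(0) + (2) = 2 from the rest, must sum to zero.
2n + 2 = 0, so n = -1.

-1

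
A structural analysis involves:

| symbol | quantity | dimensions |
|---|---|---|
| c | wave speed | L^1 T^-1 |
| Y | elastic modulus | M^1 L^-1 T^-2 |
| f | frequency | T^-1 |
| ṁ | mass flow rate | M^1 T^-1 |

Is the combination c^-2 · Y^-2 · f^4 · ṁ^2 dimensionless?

Sum the exponent of each base dimension across the product:
  M: −2·[c]_M − 2·[Y]_M + 4·[f]_M + 2·[ṁ]_M = −2·(0) − 2·(1) + 4·(0) + 2·(1) = 0
  L: −2·[c]_L − 2·[Y]_L + 4·[f]_L + 2·[ṁ]_L = −2·(1) − 2·(-1) + 4·(0) + 2·(0) = 0
  T: −2·[c]_T − 2·[Y]_T + 4·[f]_T + 2·[ṁ]_T = −2·(-1) − 2·(-2) + 4·(-1) + 2·(-1) = 0
All base exponents vanish — dimensionless.

yes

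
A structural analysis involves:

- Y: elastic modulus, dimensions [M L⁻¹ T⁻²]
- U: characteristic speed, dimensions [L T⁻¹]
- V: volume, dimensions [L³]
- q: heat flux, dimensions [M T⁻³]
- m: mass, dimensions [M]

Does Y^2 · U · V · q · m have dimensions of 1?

no

Sum the exponent of each base dimension across the product:
  M: 2·[Y]_M + [U]_M + [V]_M + [q]_M + [m]_M = 2·(1) + (0) + (0) + (1) + (1) = 4
  L: 2·[Y]_L + [U]_L + [V]_L + [q]_L + [m]_L = 2·(-1) + (1) + (3) + (0) + (0) = 2
  T: 2·[Y]_T + [U]_T + [V]_T + [q]_T + [m]_T = 2·(-2) + (-1) + (0) + (-3) + (0) = -8
Net dimensions [M⁴ L² T⁻⁸] ≠ [1] — not dimensionless.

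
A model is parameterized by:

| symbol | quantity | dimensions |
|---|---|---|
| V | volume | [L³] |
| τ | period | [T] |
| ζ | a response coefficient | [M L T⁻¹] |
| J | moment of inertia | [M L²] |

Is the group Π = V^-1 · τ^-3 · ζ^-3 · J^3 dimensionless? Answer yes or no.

yes

Sum the exponent of each base dimension across the product:
  M: −[V]_M − 3·[τ]_M − 3·[ζ]_M + 3·[J]_M = −(0) − 3·(0) − 3·(1) + 3·(1) = 0
  L: −[V]_L − 3·[τ]_L − 3·[ζ]_L + 3·[J]_L = −(3) − 3·(0) − 3·(1) + 3·(2) = 0
  T: −[V]_T − 3·[τ]_T − 3·[ζ]_T + 3·[J]_T = −(0) − 3·(1) − 3·(-1) + 3·(0) = 0
All base exponents vanish — dimensionless.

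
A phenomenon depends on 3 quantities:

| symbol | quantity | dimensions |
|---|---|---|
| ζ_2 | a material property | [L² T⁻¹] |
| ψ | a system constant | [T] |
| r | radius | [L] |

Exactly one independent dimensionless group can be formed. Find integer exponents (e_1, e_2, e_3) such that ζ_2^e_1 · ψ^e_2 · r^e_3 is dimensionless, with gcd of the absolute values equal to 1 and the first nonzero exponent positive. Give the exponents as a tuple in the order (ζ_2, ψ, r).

(1, 1, -2)

L: e_1·(2) + e_2·(0) + e_3·(1) = 0
T: e_1·(-1) + e_2·(1) + e_3·(0) = 0
Solving this homogeneous linear system for the smallest-integer solution (first nonzero entry positive) gives (1, 1, -2).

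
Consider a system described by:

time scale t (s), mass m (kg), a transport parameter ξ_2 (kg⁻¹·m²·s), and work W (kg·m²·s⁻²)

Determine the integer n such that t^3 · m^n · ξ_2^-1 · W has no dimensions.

Balance the M exponent: (1)·n from m, plus 3·(0) − (-1) + (1) = 2 from the rest, must sum to zero.
n + 2 = 0, so n = -2.

-2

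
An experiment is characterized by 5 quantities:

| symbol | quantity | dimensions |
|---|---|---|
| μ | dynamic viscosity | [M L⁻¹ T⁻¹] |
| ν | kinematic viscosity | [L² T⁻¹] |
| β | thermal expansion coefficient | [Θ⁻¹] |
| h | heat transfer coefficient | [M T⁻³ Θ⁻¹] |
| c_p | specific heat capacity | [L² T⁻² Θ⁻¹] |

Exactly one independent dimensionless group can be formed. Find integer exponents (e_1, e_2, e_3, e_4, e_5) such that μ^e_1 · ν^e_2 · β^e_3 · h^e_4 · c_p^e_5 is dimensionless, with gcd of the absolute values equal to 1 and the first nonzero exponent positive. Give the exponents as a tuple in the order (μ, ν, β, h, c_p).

(2, -2, -1, -2, 3)

M: e_1·(1) + e_2·(0) + e_3·(0) + e_4·(1) + e_5·(0) = 0
L: e_1·(-1) + e_2·(2) + e_3·(0) + e_4·(0) + e_5·(2) = 0
T: e_1·(-1) + e_2·(-1) + e_3·(0) + e_4·(-3) + e_5·(-2) = 0
Θ: e_1·(0) + e_2·(0) + e_3·(-1) + e_4·(-1) + e_5·(-1) = 0
Solving this homogeneous linear system for the smallest-integer solution (first nonzero entry positive) gives (2, -2, -1, -2, 3).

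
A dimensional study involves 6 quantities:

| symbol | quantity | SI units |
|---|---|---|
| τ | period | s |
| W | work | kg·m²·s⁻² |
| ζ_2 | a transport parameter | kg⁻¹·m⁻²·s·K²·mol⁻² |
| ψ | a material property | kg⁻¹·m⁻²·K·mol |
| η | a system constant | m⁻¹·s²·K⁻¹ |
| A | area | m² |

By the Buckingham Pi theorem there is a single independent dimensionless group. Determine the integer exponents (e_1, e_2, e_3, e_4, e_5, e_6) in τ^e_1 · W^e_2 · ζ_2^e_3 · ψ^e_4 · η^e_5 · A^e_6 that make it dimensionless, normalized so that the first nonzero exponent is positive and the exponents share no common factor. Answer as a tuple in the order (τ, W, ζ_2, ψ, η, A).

M: e_1·(0) + e_2·(1) + e_3·(-1) + e_4·(-1) + e_5·(0) + e_6·(0) = 0
L: e_1·(0) + e_2·(2) + e_3·(-2) + e_4·(-2) + e_5·(-1) + e_6·(2) = 0
T: e_1·(1) + e_2·(-2) + e_3·(1) + e_4·(0) + e_5·(2) + e_6·(0) = 0
Θ: e_1·(0) + e_2·(0) + e_3·(2) + e_4·(1) + e_5·(-1) + e_6·(0) = 0
N: e_1·(0) + e_2·(0) + e_3·(-2) + e_4·(1) + e_5·(0) + e_6·(0) = 0
Solving this homogeneous linear system for the smallest-integer solution (first nonzero entry positive) gives (3, -3, -1, -2, -4, -2).

(3, -3, -1, -2, -4, -2)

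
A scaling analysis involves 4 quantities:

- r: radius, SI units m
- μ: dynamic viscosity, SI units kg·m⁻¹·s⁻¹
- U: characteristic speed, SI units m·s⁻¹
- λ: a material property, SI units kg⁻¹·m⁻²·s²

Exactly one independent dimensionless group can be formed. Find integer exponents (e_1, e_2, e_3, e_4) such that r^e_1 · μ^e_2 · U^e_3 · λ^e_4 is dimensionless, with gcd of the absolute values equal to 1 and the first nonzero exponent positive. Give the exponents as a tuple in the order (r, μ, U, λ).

M: e_1·(0) + e_2·(1) + e_3·(0) + e_4·(-1) = 0
L: e_1·(1) + e_2·(-1) + e_3·(1) + e_4·(-2) = 0
T: e_1·(0) + e_2·(-1) + e_3·(-1) + e_4·(2) = 0
Solving this homogeneous linear system for the smallest-integer solution (first nonzero entry positive) gives (2, 1, 1, 1).

(2, 1, 1, 1)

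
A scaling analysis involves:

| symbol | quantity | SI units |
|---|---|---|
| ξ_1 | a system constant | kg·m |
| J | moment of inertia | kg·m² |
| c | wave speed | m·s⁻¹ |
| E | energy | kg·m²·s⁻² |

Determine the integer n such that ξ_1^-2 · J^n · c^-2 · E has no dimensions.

Balance the M exponent: (1)·n from J, plus −2·(1) − 2·(0) + (1) = -1 from the rest, must sum to zero.
n − 1 = 0, so n = 1.

1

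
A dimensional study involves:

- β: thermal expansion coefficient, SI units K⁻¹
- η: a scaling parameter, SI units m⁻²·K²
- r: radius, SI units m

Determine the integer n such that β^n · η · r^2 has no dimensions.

Balance the Θ exponent: (-1)·n from β, plus (2) + 2·(0) = 2 from the rest, must sum to zero.
−n + 2 = 0, so n = 2.

2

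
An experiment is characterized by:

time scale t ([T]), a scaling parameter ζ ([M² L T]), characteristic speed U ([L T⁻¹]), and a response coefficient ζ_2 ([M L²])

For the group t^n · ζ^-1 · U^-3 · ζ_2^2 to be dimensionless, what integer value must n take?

Balance the T exponent: (1)·n from t, plus −(1) − 3·(-1) + 2·(0) = 2 from the rest, must sum to zero.
n + 2 = 0, so n = -2.

-2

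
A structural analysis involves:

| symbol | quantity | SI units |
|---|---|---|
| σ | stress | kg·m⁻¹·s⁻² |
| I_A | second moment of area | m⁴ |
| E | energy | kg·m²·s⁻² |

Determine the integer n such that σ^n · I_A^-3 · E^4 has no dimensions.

Balance the M exponent: (1)·n from σ, plus −3·(0) + 4·(1) = 4 from the rest, must sum to zero.
n + 4 = 0, so n = -4.

-4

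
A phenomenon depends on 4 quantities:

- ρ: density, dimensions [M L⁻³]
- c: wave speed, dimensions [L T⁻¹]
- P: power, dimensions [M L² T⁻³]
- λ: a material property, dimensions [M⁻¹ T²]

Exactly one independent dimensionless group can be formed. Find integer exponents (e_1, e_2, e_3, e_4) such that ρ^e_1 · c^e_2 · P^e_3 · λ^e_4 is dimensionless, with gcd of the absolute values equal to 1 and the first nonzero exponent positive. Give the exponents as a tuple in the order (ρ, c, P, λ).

M: e_1·(1) + e_2·(0) + e_3·(1) + e_4·(-1) = 0
L: e_1·(-3) + e_2·(1) + e_3·(2) + e_4·(0) = 0
T: e_1·(0) + e_2·(-1) + e_3·(-3) + e_4·(2) = 0
Solving this homogeneous linear system for the smallest-integer solution (first nonzero entry positive) gives (1, 1, 1, 2).

(1, 1, 1, 2)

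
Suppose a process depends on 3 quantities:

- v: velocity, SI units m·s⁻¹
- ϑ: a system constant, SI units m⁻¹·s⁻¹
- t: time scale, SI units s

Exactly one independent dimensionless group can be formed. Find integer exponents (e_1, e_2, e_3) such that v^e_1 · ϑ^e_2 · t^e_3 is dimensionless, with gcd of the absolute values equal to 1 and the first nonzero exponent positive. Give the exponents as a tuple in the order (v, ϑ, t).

L: e_1·(1) + e_2·(-1) + e_3·(0) = 0
T: e_1·(-1) + e_2·(-1) + e_3·(1) = 0
Solving this homogeneous linear system for the smallest-integer solution (first nonzero entry positive) gives (1, 1, 2).

(1, 1, 2)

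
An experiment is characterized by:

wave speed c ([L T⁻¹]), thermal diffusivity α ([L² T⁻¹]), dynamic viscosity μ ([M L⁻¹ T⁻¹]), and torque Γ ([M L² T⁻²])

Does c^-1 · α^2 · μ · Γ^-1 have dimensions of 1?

yes

Sum the exponent of each base dimension across the product:
  M: −[c]_M + 2·[α]_M + [μ]_M − [Γ]_M = −(0) + 2·(0) + (1) − (1) = 0
  L: −[c]_L + 2·[α]_L + [μ]_L − [Γ]_L = −(1) + 2·(2) + (-1) − (2) = 0
  T: −[c]_T + 2·[α]_T + [μ]_T − [Γ]_T = −(-1) + 2·(-1) + (-1) − (-2) = 0
All base exponents vanish — dimensionless.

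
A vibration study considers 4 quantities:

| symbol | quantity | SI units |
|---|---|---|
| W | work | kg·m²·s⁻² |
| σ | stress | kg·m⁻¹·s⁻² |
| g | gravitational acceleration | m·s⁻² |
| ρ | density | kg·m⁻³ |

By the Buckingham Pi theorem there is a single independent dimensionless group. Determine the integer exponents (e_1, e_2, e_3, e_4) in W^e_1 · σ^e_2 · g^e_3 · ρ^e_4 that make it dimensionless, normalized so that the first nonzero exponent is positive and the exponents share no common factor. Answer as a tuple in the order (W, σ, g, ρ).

M: e_1·(1) + e_2·(1) + e_3·(0) + e_4·(1) = 0
L: e_1·(2) + e_2·(-1) + e_3·(1) + e_4·(-3) = 0
T: e_1·(-2) + e_2·(-2) + e_3·(-2) + e_4·(0) = 0
Solving this homogeneous linear system for the smallest-integer solution (first nonzero entry positive) gives (1, -4, 3, 3).

(1, -4, 3, 3)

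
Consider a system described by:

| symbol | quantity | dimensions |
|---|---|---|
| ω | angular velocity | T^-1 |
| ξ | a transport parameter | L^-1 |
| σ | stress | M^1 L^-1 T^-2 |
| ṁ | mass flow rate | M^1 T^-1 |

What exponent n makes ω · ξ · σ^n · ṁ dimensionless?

Balance the M exponent: (1)·n from σ, plus (0) + (0) + (1) = 1 from the rest, must sum to zero.
n + 1 = 0, so n = -1.

-1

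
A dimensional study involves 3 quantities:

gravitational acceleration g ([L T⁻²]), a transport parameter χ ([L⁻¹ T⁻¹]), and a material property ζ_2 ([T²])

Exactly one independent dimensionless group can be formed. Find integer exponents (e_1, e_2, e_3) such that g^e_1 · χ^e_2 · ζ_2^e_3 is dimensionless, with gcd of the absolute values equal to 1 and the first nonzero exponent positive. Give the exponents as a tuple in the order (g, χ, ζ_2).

L: e_1·(1) + e_2·(-1) + e_3·(0) = 0
T: e_1·(-2) + e_2·(-1) + e_3·(2) = 0
Solving this homogeneous linear system for the smallest-integer solution (first nonzero entry positive) gives (2, 2, 3).

(2, 2, 3)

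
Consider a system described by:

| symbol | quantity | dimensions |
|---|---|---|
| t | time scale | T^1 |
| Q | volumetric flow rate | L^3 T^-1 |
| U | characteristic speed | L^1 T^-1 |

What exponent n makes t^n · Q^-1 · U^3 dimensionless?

Balance the T exponent: (1)·n from t, plus −(-1) + 3·(-1) = -2 from the rest, must sum to zero.
n − 2 = 0, so n = 2.

2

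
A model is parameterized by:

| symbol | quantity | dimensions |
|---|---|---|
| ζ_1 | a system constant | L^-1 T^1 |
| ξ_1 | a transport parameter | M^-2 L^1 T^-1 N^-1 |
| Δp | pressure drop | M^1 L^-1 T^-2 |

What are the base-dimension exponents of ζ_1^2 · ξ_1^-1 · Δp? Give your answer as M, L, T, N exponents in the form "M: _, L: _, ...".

M: 3, L: -4, T: 1, N: 1

Collect each base-dimension exponent across the product:
  M: 2·(0) − (-2) + (1) = 3
  L: 2·(-1) − (1) + (-1) = -4
  T: 2·(1) − (-1) + (-2) = 1
  N: 2·(0) − (-1) + (0) = 1
So the dimensions are [M³ L⁻⁴ T N].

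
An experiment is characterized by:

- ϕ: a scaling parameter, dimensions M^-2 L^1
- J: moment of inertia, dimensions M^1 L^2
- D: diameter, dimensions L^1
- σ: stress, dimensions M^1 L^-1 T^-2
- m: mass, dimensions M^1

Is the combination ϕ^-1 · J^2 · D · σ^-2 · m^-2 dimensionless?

no

Sum the exponent of each base dimension across the product:
  M: −[ϕ]_M + 2·[J]_M + [D]_M − 2·[σ]_M − 2·[m]_M = −(-2) + 2·(1) + (0) − 2·(1) − 2·(1) = 0
  L: −[ϕ]_L + 2·[J]_L + [D]_L − 2·[σ]_L − 2·[m]_L = −(1) + 2·(2) + (1) − 2·(-1) − 2·(0) = 6
  T: −[ϕ]_T + 2·[J]_T + [D]_T − 2·[σ]_T − 2·[m]_T = −(0) + 2·(0) + (0) − 2·(-2) − 2·(0) = 4
Net dimensions [L⁶ T⁴] ≠ [1] — not dimensionless.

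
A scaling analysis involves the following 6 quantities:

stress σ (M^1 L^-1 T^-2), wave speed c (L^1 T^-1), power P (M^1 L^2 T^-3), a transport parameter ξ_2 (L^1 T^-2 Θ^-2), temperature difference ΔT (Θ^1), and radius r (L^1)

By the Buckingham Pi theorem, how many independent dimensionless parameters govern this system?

2

There are 6 variables and 4 base dimensions (M, L, T, Θ).
The dimension matrix has rank 4.
Independent dimensionless groups: 6 − 4 = 2.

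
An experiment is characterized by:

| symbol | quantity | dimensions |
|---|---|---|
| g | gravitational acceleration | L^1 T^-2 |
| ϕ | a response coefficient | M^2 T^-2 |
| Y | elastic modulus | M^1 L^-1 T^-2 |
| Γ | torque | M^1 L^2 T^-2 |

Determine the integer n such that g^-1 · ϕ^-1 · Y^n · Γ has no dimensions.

Balance the M exponent: (1)·n from Y, plus −(0) − (2) + (1) = -1 from the rest, must sum to zero.
n − 1 = 0, so n = 1.

1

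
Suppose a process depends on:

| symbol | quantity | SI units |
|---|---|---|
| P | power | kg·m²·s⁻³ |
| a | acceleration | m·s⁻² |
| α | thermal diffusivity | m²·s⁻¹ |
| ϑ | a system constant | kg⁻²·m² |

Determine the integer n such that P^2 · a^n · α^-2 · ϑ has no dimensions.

Balance the L exponent: (1)·n from a, plus 2·(2) − 2·(2) + (2) = 2 from the rest, must sum to zero.
n + 2 = 0, so n = -2.

-2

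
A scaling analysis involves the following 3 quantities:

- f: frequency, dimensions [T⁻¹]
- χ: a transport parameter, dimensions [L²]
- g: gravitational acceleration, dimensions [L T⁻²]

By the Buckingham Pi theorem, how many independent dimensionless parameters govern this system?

1

There are 3 variables and 2 base dimensions (L, T).
The dimension matrix has rank 2.
Independent dimensionless groups: 3 − 2 = 1.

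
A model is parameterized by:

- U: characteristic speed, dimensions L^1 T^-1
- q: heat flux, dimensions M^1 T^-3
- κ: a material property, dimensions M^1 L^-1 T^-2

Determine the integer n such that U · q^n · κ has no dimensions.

-1

Balance the M exponent: (1)·n from q, plus (0) + (1) = 1 from the rest, must sum to zero.
n + 1 = 0, so n = -1.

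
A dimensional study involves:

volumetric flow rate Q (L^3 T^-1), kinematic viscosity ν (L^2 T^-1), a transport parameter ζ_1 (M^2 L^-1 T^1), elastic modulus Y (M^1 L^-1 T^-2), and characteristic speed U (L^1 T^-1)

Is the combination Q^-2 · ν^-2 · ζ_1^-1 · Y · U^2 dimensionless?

Sum the exponent of each base dimension across the product:
  M: −2·[Q]_M − 2·[ν]_M − [ζ_1]_M + [Y]_M + 2·[U]_M = −2·(0) − 2·(0) − (2) + (1) + 2·(0) = -1
  L: −2·[Q]_L − 2·[ν]_L − [ζ_1]_L + [Y]_L + 2·[U]_L = −2·(3) − 2·(2) − (-1) + (-1) + 2·(1) = -8
  T: −2·[Q]_T − 2·[ν]_T − [ζ_1]_T + [Y]_T + 2·[U]_T = −2·(-1) − 2·(-1) − (1) + (-2) + 2·(-1) = -1
Net dimensions [M⁻¹ L⁻⁸ T⁻¹] ≠ [1] — not dimensionless.

no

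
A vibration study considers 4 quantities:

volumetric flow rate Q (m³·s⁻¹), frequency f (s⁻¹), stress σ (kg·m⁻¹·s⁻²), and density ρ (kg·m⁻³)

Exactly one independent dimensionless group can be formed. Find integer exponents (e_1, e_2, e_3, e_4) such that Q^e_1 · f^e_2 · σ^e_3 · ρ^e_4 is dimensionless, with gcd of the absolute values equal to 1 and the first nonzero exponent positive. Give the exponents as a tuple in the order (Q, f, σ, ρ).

(2, 4, -3, 3)

M: e_1·(0) + e_2·(0) + e_3·(1) + e_4·(1) = 0
L: e_1·(3) + e_2·(0) + e_3·(-1) + e_4·(-3) = 0
T: e_1·(-1) + e_2·(-1) + e_3·(-2) + e_4·(0) = 0
Solving this homogeneous linear system for the smallest-integer solution (first nonzero entry positive) gives (2, 4, -3, 3).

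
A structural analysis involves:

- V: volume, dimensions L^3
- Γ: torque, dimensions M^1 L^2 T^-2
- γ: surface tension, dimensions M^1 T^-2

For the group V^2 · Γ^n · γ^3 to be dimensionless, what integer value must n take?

-3

Balance the M exponent: (1)·n from Γ, plus 2·(0) + 3·(1) = 3 from the rest, must sum to zero.
n + 3 = 0, so n = -3.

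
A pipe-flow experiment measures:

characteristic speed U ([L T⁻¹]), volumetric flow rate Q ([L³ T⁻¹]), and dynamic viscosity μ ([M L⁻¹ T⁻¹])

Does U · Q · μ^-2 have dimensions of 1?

Sum the exponent of each base dimension across the product:
  M: [U]_M + [Q]_M − 2·[μ]_M = (0) + (0) − 2·(1) = -2
  L: [U]_L + [Q]_L − 2·[μ]_L = (1) + (3) − 2·(-1) = 6
  T: [U]_T + [Q]_T − 2·[μ]_T = (-1) + (-1) − 2·(-1) = 0
Net dimensions [M⁻² L⁶] ≠ [1] — not dimensionless.

no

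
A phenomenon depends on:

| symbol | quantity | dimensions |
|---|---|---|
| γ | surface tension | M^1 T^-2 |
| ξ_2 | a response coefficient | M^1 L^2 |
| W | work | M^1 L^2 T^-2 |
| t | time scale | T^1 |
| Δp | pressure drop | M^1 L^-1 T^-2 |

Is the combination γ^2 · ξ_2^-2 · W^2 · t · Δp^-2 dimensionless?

Sum the exponent of each base dimension across the product:
  M: 2·[γ]_M − 2·[ξ_2]_M + 2·[W]_M + [t]_M − 2·[Δp]_M = 2·(1) − 2·(1) + 2·(1) + (0) − 2·(1) = 0
  L: 2·[γ]_L − 2·[ξ_2]_L + 2·[W]_L + [t]_L − 2·[Δp]_L = 2·(0) − 2·(2) + 2·(2) + (0) − 2·(-1) = 2
  T: 2·[γ]_T − 2·[ξ_2]_T + 2·[W]_T + [t]_T − 2·[Δp]_T = 2·(-2) − 2·(0) + 2·(-2) + (1) − 2·(-2) = -3
Net dimensions [L² T⁻³] ≠ [1] — not dimensionless.

no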